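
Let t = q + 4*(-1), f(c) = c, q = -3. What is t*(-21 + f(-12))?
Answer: 231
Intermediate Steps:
t = -7 (t = -3 + 4*(-1) = -3 - 4 = -7)
t*(-21 + f(-12)) = -7*(-21 - 12) = -7*(-33) = 231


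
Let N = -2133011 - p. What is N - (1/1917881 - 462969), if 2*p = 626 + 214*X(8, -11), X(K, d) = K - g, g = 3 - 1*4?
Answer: -3205389037159/1917881 ≈ -1.6713e+6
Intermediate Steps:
g = -1 (g = 3 - 4 = -1)
X(K, d) = 1 + K (X(K, d) = K - 1*(-1) = K + 1 = 1 + K)
p = 1276 (p = (626 + 214*(1 + 8))/2 = (626 + 214*9)/2 = (626 + 1926)/2 = (½)*2552 = 1276)
N = -2134287 (N = -2133011 - 1*1276 = -2133011 - 1276 = -2134287)
N - (1/1917881 - 462969) = -2134287 - (1/1917881 - 462969) = -2134287 - 1*(-887919448688/1917881) = -2134287 + 887919448688/1917881 = -3205389037159/1917881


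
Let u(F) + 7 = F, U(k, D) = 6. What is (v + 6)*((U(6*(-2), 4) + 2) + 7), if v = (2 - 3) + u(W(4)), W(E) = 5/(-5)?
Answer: -45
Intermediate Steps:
W(E) = -1 (W(E) = 5*(-⅕) = -1)
u(F) = -7 + F
v = -9 (v = (2 - 3) + (-7 - 1) = -1 - 8 = -9)
(v + 6)*((U(6*(-2), 4) + 2) + 7) = (-9 + 6)*((6 + 2) + 7) = -3*(8 + 7) = -3*15 = -45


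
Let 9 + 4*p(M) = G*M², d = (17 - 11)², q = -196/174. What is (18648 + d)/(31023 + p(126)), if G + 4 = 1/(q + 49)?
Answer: 705840/575267 ≈ 1.2270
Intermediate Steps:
q = -98/87 (q = -196*1/174 = -98/87 ≈ -1.1264)
G = -16573/4165 (G = -4 + 1/(-98/87 + 49) = -4 + 1/(4165/87) = -4 + 87/4165 = -16573/4165 ≈ -3.9791)
d = 36 (d = 6² = 36)
p(M) = -9/4 - 16573*M²/16660 (p(M) = -9/4 + (-16573*M²/4165)/4 = -9/4 - 16573*M²/16660)
(18648 + d)/(31023 + p(126)) = (18648 + 36)/(31023 + (-9/4 - 16573/16660*126²)) = 18684/(31023 + (-9/4 - 16573/16660*15876)) = 18684/(31023 + (-9/4 - 1342413/85)) = 18684/(31023 - 5370417/340) = 18684/(5177403/340) = 18684*(340/5177403) = 705840/575267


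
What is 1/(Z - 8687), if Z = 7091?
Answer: -1/1596 ≈ -0.00062657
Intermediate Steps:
1/(Z - 8687) = 1/(7091 - 8687) = 1/(-1596) = -1/1596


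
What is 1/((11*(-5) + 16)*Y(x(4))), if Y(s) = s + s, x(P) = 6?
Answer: -1/468 ≈ -0.0021368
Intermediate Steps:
Y(s) = 2*s
1/((11*(-5) + 16)*Y(x(4))) = 1/((11*(-5) + 16)*(2*6)) = 1/((-55 + 16)*12) = 1/(-39*12) = 1/(-468) = -1/468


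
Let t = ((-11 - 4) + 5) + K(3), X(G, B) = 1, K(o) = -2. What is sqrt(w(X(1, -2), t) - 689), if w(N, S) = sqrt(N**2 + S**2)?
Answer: sqrt(-689 + sqrt(145)) ≈ 26.018*I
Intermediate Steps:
t = -12 (t = ((-11 - 4) + 5) - 2 = (-15 + 5) - 2 = -10 - 2 = -12)
sqrt(w(X(1, -2), t) - 689) = sqrt(sqrt(1**2 + (-12)**2) - 689) = sqrt(sqrt(1 + 144) - 689) = sqrt(sqrt(145) - 689) = sqrt(-689 + sqrt(145))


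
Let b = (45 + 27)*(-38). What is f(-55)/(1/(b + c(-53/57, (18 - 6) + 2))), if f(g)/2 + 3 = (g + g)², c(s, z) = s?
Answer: -3774384970/57 ≈ -6.6217e+7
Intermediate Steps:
b = -2736 (b = 72*(-38) = -2736)
f(g) = -6 + 8*g² (f(g) = -6 + 2*(g + g)² = -6 + 2*(2*g)² = -6 + 2*(4*g²) = -6 + 8*g²)
f(-55)/(1/(b + c(-53/57, (18 - 6) + 2))) = (-6 + 8*(-55)²)/(1/(-2736 - 53/57)) = (-6 + 8*3025)/(1/(-2736 - 53*1/57)) = (-6 + 24200)/(1/(-2736 - 53/57)) = 24194/(1/(-156005/57)) = 24194/(-57/156005) = 24194*(-156005/57) = -3774384970/57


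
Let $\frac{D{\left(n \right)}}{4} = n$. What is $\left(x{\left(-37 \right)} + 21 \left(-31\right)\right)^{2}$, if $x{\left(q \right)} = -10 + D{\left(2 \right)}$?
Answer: $426409$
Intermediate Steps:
$D{\left(n \right)} = 4 n$
$x{\left(q \right)} = -2$ ($x{\left(q \right)} = -10 + 4 \cdot 2 = -10 + 8 = -2$)
$\left(x{\left(-37 \right)} + 21 \left(-31\right)\right)^{2} = \left(-2 + 21 \left(-31\right)\right)^{2} = \left(-2 - 651\right)^{2} = \left(-653\right)^{2} = 426409$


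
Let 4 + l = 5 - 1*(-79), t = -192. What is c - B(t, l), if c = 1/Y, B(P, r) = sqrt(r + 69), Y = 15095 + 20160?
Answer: 1/35255 - sqrt(149) ≈ -12.207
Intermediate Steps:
l = 80 (l = -4 + (5 - 1*(-79)) = -4 + (5 + 79) = -4 + 84 = 80)
Y = 35255
B(P, r) = sqrt(69 + r)
c = 1/35255 ≈ 2.8365e-5
c - B(t, l) = 1/35255 - sqrt(69 + 80) = 1/35255 - sqrt(149)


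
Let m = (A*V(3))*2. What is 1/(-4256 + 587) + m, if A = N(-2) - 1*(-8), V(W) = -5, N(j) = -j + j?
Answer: -293521/3669 ≈ -80.000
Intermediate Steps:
N(j) = 0
A = 8 (A = 0 - 1*(-8) = 0 + 8 = 8)
m = -80 (m = (8*(-5))*2 = -40*2 = -80)
1/(-4256 + 587) + m = 1/(-4256 + 587) - 80 = 1/(-3669) - 80 = -1/3669 - 80 = -293521/3669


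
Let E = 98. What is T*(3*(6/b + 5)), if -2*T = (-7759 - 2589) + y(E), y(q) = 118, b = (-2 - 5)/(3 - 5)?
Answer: 721215/7 ≈ 1.0303e+5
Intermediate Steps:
b = 7/2 (b = -7/(-2) = -7*(-1/2) = 7/2 ≈ 3.5000)
T = 5115 (T = -((-7759 - 2589) + 118)/2 = -(-10348 + 118)/2 = -1/2*(-10230) = 5115)
T*(3*(6/b + 5)) = 5115*(3*(6/(7/2) + 5)) = 5115*(3*(6*(2/7) + 5)) = 5115*(3*(12/7 + 5)) = 5115*(3*(47/7)) = 5115*(141/7) = 721215/7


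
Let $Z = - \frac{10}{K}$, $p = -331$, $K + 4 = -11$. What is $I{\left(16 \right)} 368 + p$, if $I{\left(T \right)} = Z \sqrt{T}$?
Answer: $\frac{1951}{3} \approx 650.33$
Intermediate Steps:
$K = -15$ ($K = -4 - 11 = -15$)
$Z = \frac{2}{3}$ ($Z = - \frac{10}{-15} = \left(-10\right) \left(- \frac{1}{15}\right) = \frac{2}{3} \approx 0.66667$)
$I{\left(T \right)} = \frac{2 \sqrt{T}}{3}$
$I{\left(16 \right)} 368 + p = \frac{2 \sqrt{16}}{3} \cdot 368 - 331 = \frac{2}{3} \cdot 4 \cdot 368 - 331 = \frac{8}{3} \cdot 368 - 331 = \frac{2944}{3} - 331 = \frac{1951}{3}$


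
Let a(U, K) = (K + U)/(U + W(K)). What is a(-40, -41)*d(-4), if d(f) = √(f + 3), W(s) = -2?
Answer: 27*I/14 ≈ 1.9286*I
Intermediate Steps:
a(U, K) = (K + U)/(-2 + U) (a(U, K) = (K + U)/(U - 2) = (K + U)/(-2 + U))
d(f) = √(3 + f)
a(-40, -41)*d(-4) = ((-41 - 40)/(-2 - 40))*√(3 - 4) = (-81/(-42))*√(-1) = (-1/42*(-81))*I = 27*I/14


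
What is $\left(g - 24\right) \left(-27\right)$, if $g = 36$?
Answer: $-324$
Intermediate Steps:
$\left(g - 24\right) \left(-27\right) = \left(36 - 24\right) \left(-27\right) = 12 \left(-27\right) = -324$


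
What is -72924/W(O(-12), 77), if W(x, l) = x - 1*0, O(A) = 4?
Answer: -18231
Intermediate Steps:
W(x, l) = x (W(x, l) = x + 0 = x)
-72924/W(O(-12), 77) = -72924/4 = -72924*¼ = -18231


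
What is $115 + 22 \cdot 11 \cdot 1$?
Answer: $357$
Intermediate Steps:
$115 + 22 \cdot 11 \cdot 1 = 115 + 22 \cdot 11 = 115 + 242 = 357$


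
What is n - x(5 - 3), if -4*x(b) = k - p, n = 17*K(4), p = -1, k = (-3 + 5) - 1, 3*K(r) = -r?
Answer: -133/6 ≈ -22.167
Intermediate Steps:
K(r) = -r/3 (K(r) = (-r)/3 = -r/3)
k = 1 (k = 2 - 1 = 1)
n = -68/3 (n = 17*(-⅓*4) = 17*(-4/3) = -68/3 ≈ -22.667)
x(b) = -½ (x(b) = -(1 - 1*(-1))/4 = -(1 + 1)/4 = -¼*2 = -½)
n - x(5 - 3) = -68/3 - 1*(-½) = -68/3 + ½ = -133/6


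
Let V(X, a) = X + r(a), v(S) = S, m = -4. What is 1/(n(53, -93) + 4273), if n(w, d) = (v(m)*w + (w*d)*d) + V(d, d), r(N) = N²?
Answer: 1/471014 ≈ 2.1231e-6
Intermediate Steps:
V(X, a) = X + a²
n(w, d) = d + d² - 4*w + w*d² (n(w, d) = (-4*w + (w*d)*d) + (d + d²) = (-4*w + (d*w)*d) + (d + d²) = (-4*w + w*d²) + (d + d²) = d + d² - 4*w + w*d²)
1/(n(53, -93) + 4273) = 1/((-93 + (-93)² - 4*53 + 53*(-93)²) + 4273) = 1/((-93 + 8649 - 212 + 53*8649) + 4273) = 1/((-93 + 8649 - 212 + 458397) + 4273) = 1/(466741 + 4273) = 1/471014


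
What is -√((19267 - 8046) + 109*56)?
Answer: -15*√77 ≈ -131.62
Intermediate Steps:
-√((19267 - 8046) + 109*56) = -√(11221 + 6104) = -√17325 = -15*√77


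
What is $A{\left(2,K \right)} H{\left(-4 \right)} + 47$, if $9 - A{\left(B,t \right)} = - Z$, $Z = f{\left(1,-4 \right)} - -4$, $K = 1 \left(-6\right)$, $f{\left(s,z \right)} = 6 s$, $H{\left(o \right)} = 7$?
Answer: $180$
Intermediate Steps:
$K = -6$
$Z = 10$ ($Z = 6 \cdot 1 - -4 = 6 + 4 = 10$)
$A{\left(B,t \right)} = 19$ ($A{\left(B,t \right)} = 9 - \left(-1\right) 10 = 9 - -10 = 9 + 10 = 19$)
$A{\left(2,K \right)} H{\left(-4 \right)} + 47 = 19 \cdot 7 + 47 = 133 + 47 = 180$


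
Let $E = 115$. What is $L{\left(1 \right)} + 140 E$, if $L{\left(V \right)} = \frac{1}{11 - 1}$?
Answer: $\frac{161001}{10} \approx 16100.0$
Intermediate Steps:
$L{\left(V \right)} = \frac{1}{10}$
$L{\left(1 \right)} + 140 E = \frac{1}{10} + 140 \cdot 115 = \frac{1}{10} + 16100 = \frac{161001}{10}$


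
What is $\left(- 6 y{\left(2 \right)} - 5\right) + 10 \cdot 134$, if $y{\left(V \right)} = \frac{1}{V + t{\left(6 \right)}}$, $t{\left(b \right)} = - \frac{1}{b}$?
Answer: $\frac{14649}{11} \approx 1331.7$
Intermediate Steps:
$y{\left(V \right)} = \frac{1}{- \frac{1}{6} + V}$ ($y{\left(V \right)} = \frac{1}{V - \frac{1}{6}} = \frac{1}{- \frac{1}{6} + V}$)
$\left(- 6 y{\left(2 \right)} - 5\right) + 10 \cdot 134 = \left(- 6 \frac{6}{-1 + 6 \cdot 2} - 5\right) + 10 \cdot 134 = \left(- 6 \frac{6}{-1 + 12} - 5\right) + 1340 = \left(- 6 \cdot \frac{6}{11} - 5\right) + 1340 = \left(- 6 \cdot 6 \cdot \frac{1}{11} - 5\right) + 1340 = \left(\left(-6\right) \frac{6}{11} - 5\right) + 1340 = \left(- \frac{36}{11} - 5\right) + 1340 = - \frac{91}{11} + 1340 = \frac{14649}{11}$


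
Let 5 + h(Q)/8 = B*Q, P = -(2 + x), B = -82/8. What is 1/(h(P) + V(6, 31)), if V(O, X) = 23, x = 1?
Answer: 1/229 ≈ 0.0043668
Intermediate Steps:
B = -41/4 (B = -82*⅛ = -41/4 ≈ -10.250)
P = -3 (P = -(2 + 1) = -1*3 = -3)
h(Q) = -40 - 82*Q (h(Q) = -40 + 8*(-41*Q/4) = -40 - 82*Q)
1/(h(P) + V(6, 31)) = 1/((-40 - 82*(-3)) + 23) = 1/((-40 + 246) + 23) = 1/(206 + 23) = 1/229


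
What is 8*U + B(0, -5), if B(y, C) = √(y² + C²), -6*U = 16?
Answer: -49/3 ≈ -16.333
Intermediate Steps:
U = -8/3 (U = -⅙*16 = -8/3 ≈ -2.6667)
B(y, C) = √(C² + y²)
8*U + B(0, -5) = 8*(-8/3) + √((-5)² + 0²) = -64/3 + √(25 + 0) = -64/3 + √25 = -64/3 + 5 = -49/3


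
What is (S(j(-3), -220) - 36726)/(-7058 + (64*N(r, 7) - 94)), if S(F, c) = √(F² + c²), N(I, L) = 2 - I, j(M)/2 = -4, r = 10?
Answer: 18363/3832 - √3029/1916 ≈ 4.7633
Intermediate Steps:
j(M) = -8 (j(M) = 2*(-4) = -8)
(S(j(-3), -220) - 36726)/(-7058 + (64*N(r, 7) - 94)) = (√((-8)² + (-220)²) - 36726)/(-7058 + (64*(2 - 1*10) - 94)) = (√(64 + 48400) - 36726)/(-7058 + (64*(2 - 10) - 94)) = (√48464 - 36726)/(-7058 + (64*(-8) - 94)) = (4*√3029 - 36726)/(-7058 + (-512 - 94)) = (-36726 + 4*√3029)/(-7058 - 606) = (-36726 + 4*√3029)/(-7664) = (-36726 + 4*√3029)*(-1/7664) = 18363/3832 - √3029/1916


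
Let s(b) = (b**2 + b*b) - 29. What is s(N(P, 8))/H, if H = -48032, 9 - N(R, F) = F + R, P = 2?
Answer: 27/48032 ≈ 0.00056212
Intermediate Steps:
N(R, F) = 9 - F - R (N(R, F) = 9 - (F + R) = 9 + (-F - R) = 9 - F - R)
s(b) = -29 + 2*b**2 (s(b) = (b**2 + b**2) - 29 = 2*b**2 - 29 = -29 + 2*b**2)
s(N(P, 8))/H = (-29 + 2*(9 - 1*8 - 1*2)**2)/(-48032) = (-29 + 2*(9 - 8 - 2)**2)*(-1/48032) = (-29 + 2*(-1)**2)*(-1/48032) = (-29 + 2*1)*(-1/48032) = (-29 + 2)*(-1/48032) = -27*(-1/48032) = 27/48032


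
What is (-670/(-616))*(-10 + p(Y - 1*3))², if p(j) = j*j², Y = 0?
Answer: 458615/308 ≈ 1489.0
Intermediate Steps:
p(j) = j³
(-670/(-616))*(-10 + p(Y - 1*3))² = (-670/(-616))*(-10 + (0 - 1*3)³)² = (-670*(-1/616))*(-10 + (0 - 3)³)² = 335*(-10 + (-3)³)²/308 = 335*(-10 - 27)²/308 = (335/308)*(-37)² = (335/308)*1369 = 458615/308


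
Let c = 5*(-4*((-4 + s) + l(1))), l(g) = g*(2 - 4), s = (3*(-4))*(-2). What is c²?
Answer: 129600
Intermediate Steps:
s = 24 (s = -12*(-2) = 24)
l(g) = -2*g (l(g) = g*(-2) = -2*g)
c = -360 (c = 5*(-4*((-4 + 24) - 2*1)) = 5*(-4*(20 - 2)) = 5*(-4*18) = 5*(-72) = -360)
c² = (-360)² = 129600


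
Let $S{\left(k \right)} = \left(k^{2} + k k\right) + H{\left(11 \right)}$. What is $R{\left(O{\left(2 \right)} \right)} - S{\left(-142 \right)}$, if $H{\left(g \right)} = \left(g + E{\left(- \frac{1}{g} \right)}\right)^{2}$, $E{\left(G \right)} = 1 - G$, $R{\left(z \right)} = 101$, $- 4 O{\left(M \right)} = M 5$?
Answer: $- \frac{4885156}{121} \approx -40373.0$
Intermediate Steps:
$O{\left(M \right)} = - \frac{5 M}{4}$ ($O{\left(M \right)} = - \frac{M 5}{4} = - \frac{5 M}{4}$)
$H{\left(g \right)} = \left(1 + g + \frac{1}{g}\right)^{2}$ ($H{\left(g \right)} = \left(g + \left(1 - - \frac{1}{g}\right)\right)^{2} = \left(g + \left(1 + \frac{1}{g}\right)\right)^{2} = \left(1 + g + \frac{1}{g}\right)^{2}$)
$S{\left(k \right)} = \frac{17689}{121} + 2 k^{2}$ ($S{\left(k \right)} = \left(k^{2} + k k\right) + \frac{\left(1 + 11 \left(1 + 11\right)\right)^{2}}{121} = \left(k^{2} + k^{2}\right) + \frac{\left(1 + 11 \cdot 12\right)^{2}}{121} = 2 k^{2} + \frac{\left(1 + 132\right)^{2}}{121} = 2 k^{2} + \frac{133^{2}}{121} = 2 k^{2} + \frac{1}{121} \cdot 17689 = 2 k^{2} + \frac{17689}{121} = \frac{17689}{121} + 2 k^{2}$)
$R{\left(O{\left(2 \right)} \right)} - S{\left(-142 \right)} = 101 - \left(\frac{17689}{121} + 2 \left(-142\right)^{2}\right) = 101 - \left(\frac{17689}{121} + 2 \cdot 20164\right) = 101 - \left(\frac{17689}{121} + 40328\right) = 101 - \frac{4897377}{121} = - \frac{4885156}{121}$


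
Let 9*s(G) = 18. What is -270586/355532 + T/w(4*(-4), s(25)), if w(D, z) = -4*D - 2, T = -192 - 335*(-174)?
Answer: 5159730451/5510746 ≈ 936.30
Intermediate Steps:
s(G) = 2 (s(G) = (⅑)*18 = 2)
T = 58098 (T = -192 + 58290 = 58098)
w(D, z) = -2 - 4*D
-270586/355532 + T/w(4*(-4), s(25)) = -270586/355532 + 58098/(-2 - 16*(-4)) = -270586*1/355532 + 58098/(-2 - 4*(-16)) = -135293/177766 + 58098/(-2 + 64) = -135293/177766 + 58098/62 = -135293/177766 + 58098*(1/62) = -135293/177766 + 29049/31 = 5159730451/5510746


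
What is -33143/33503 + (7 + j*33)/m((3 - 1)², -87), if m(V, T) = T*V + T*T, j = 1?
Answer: -237985483/241925163 ≈ -0.98372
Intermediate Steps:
m(V, T) = T² + T*V (m(V, T) = T*V + T² = T² + T*V)
-33143/33503 + (7 + j*33)/m((3 - 1)², -87) = -33143/33503 + (7 + 1*33)/((-87*(-87 + (3 - 1)²))) = -33143*1/33503 + (7 + 33)/((-87*(-87 + 2²))) = -33143/33503 + 40/((-87*(-87 + 4))) = -33143/33503 + 40/((-87*(-83))) = -33143/33503 + 40/7221 = -237985483/241925163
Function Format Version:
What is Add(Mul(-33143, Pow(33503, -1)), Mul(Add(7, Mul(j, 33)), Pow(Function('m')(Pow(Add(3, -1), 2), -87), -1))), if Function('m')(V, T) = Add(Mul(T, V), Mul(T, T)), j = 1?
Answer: Rational(-237985483, 241925163) ≈ -0.98372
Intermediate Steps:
Function('m')(V, T) = Add(Pow(T, 2), Mul(T, V)) (Function('m')(V, T) = Add(Mul(T, V), Pow(T, 2)) = Add(Pow(T, 2), Mul(T, V)))
Add(Mul(-33143, Pow(33503, -1)), Mul(Add(7, Mul(j, 33)), Pow(Function('m')(Pow(Add(3, -1), 2), -87), -1))) = Add(Mul(-33143, Pow(33503, -1)), Mul(Add(7, Mul(1, 33)), Pow(Mul(-87, Add(-87, Pow(Add(3, -1), 2))), -1))) = Add(Mul(-33143, Rational(1, 33503)), Mul(Add(7, 33), Pow(Mul(-87, Add(-87, Pow(2, 2))), -1))) = Add(Rational(-33143, 33503), Mul(40, Pow(Mul(-87, Add(-87, 4)), -1))) = Add(Rational(-33143, 33503), Mul(40, Pow(Mul(-87, -83), -1))) = Add(Rational(-33143, 33503), Mul(40, Pow(7221, -1))) = Add(Rational(-33143, 33503), Mul(40, Rational(1, 7221))) = Add(Rational(-33143, 33503), Rational(40, 7221)) = Rational(-237985483, 241925163)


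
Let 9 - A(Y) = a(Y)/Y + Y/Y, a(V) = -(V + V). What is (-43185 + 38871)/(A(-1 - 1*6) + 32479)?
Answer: -4314/32489 ≈ -0.13278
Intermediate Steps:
a(V) = -2*V
A(Y) = 10 (A(Y) = 9 - ((-2*Y)/Y + Y/Y) = 9 - (-2 + 1) = 9 - 1*(-1) = 9 + 1 = 10)
(-43185 + 38871)/(A(-1 - 1*6) + 32479) = (-43185 + 38871)/(10 + 32479) = -4314/32489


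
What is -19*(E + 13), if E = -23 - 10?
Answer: 380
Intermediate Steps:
E = -33
-19*(E + 13) = -19*(-33 + 13) = -19*(-20) = 380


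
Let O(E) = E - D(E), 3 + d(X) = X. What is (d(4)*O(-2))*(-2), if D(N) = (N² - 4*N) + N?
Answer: 24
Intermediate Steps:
d(X) = -3 + X
D(N) = N² - 3*N
O(E) = E - E*(-3 + E)
(d(4)*O(-2))*(-2) = ((-3 + 4)*(-2*(4 - 1*(-2))))*(-2) = (1*(-2*(4 + 2)))*(-2) = (1*(-2*6))*(-2) = (1*(-12))*(-2) = -12*(-2) = 24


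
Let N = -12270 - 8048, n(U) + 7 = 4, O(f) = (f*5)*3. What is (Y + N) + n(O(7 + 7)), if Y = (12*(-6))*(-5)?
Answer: -19961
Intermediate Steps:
O(f) = 15*f (O(f) = (5*f)*3 = 15*f)
n(U) = -3 (n(U) = -7 + 4 = -3)
Y = 360 (Y = -72*(-5) = 360)
N = -20318
(Y + N) + n(O(7 + 7)) = (360 - 20318) - 3 = -19958 - 3 = -19961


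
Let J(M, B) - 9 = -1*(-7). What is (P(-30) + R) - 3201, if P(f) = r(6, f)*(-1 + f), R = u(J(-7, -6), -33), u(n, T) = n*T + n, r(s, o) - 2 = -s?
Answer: -3589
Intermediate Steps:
r(s, o) = 2 - s
J(M, B) = 16 (J(M, B) = 9 - 1*(-7) = 9 + 7 = 16)
u(n, T) = n + T*n (u(n, T) = T*n + n = n + T*n)
R = -512 (R = 16*(1 - 33) = 16*(-32) = -512)
P(f) = 4 - 4*f (P(f) = (2 - 1*6)*(-1 + f) = (2 - 6)*(-1 + f) = -4*(-1 + f) = 4 - 4*f)
(P(-30) + R) - 3201 = ((4 - 4*(-30)) - 512) - 3201 = ((4 + 120) - 512) - 3201 = (124 - 512) - 3201 = -388 - 3201 = -3589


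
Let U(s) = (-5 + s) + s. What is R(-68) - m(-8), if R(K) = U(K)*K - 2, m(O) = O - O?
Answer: 9586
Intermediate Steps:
U(s) = -5 + 2*s
m(O) = 0
R(K) = -2 + K*(-5 + 2*K) (R(K) = (-5 + 2*K)*K - 2 = K*(-5 + 2*K) - 2 = -2 + K*(-5 + 2*K))
R(-68) - m(-8) = (-2 - 68*(-5 + 2*(-68))) - 1*0 = (-2 - 68*(-5 - 136)) + 0 = (-2 - 68*(-141)) + 0 = (-2 + 9588) + 0 = 9586 + 0 = 9586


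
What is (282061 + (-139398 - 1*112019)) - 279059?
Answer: -248415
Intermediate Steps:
(282061 + (-139398 - 1*112019)) - 279059 = (282061 + (-139398 - 112019)) - 279059 = (282061 - 251417) - 279059 = 30644 - 279059 = -248415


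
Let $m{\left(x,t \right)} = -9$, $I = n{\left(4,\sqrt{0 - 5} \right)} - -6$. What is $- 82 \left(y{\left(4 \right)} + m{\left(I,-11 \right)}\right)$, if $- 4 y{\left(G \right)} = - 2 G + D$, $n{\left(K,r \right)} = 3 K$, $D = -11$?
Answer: $\frac{697}{2} \approx 348.5$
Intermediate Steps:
$I = 18$ ($I = 3 \cdot 4 - -6 = 12 + 6 = 18$)
$y{\left(G \right)} = \frac{11}{4} + \frac{G}{2}$ ($y{\left(G \right)} = - \frac{- 2 G - 11}{4} = - \frac{-11 - 2 G}{4} = \frac{11}{4} + \frac{G}{2}$)
$- 82 \left(y{\left(4 \right)} + m{\left(I,-11 \right)}\right) = - 82 \left(\left(\frac{11}{4} + \frac{1}{2} \cdot 4\right) - 9\right) = - 82 \left(\left(\frac{11}{4} + 2\right) - 9\right) = - 82 \left(\frac{19}{4} - 9\right) = \left(-82\right) \left(- \frac{17}{4}\right) = \frac{697}{2}$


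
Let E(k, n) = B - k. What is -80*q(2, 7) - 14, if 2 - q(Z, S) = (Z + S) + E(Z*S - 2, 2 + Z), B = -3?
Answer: -654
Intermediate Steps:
E(k, n) = -3 - k
q(Z, S) = 3 - S - Z + S*Z (q(Z, S) = 2 - ((Z + S) + (-3 - (Z*S - 2))) = 2 - ((S + Z) + (-3 - (S*Z - 2))) = 2 - ((S + Z) + (-3 - (-2 + S*Z))) = 2 - ((S + Z) + (-3 + (2 - S*Z))) = 2 - ((S + Z) + (-1 - S*Z)) = 2 - (-1 + S + Z - S*Z) = 2 + (1 - S - Z + S*Z) = 3 - S - Z + S*Z)
-80*q(2, 7) - 14 = -80*(3 - 1*7 - 1*2 + 7*2) - 14 = -80*(3 - 7 - 2 + 14) - 14 = -80*8 - 14 = -640 - 14 = -654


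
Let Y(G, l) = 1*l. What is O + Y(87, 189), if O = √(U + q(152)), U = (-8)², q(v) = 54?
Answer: 189 + √118 ≈ 199.86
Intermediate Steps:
U = 64
Y(G, l) = l
O = √118 (O = √(64 + 54) = √118 ≈ 10.863)
O + Y(87, 189) = √118 + 189 = 189 + √118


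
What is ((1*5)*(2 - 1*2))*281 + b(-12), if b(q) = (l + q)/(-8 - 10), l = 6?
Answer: 1/3 ≈ 0.33333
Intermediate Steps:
b(q) = -1/3 - q/18 (b(q) = (6 + q)/(-8 - 10) = (6 + q)/(-18) = (6 + q)*(-1/18) = -1/3 - q/18)
((1*5)*(2 - 1*2))*281 + b(-12) = ((1*5)*(2 - 1*2))*281 + (-1/3 - 1/18*(-12)) = (5*(2 - 2))*281 + (-1/3 + 2/3) = (5*0)*281 + 1/3 = 0*281 + 1/3 = 0 + 1/3 = 1/3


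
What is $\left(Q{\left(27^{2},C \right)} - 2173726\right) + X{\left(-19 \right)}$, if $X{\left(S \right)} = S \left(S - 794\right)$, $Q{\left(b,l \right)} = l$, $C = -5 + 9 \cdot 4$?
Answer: $-2158248$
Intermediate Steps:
$C = 31$ ($C = -5 + 36 = 31$)
$X{\left(S \right)} = S \left(-794 + S\right)$
$\left(Q{\left(27^{2},C \right)} - 2173726\right) + X{\left(-19 \right)} = \left(31 - 2173726\right) - 19 \left(-794 - 19\right) = -2173695 - -15447 = -2173695 + 15447 = -2158248$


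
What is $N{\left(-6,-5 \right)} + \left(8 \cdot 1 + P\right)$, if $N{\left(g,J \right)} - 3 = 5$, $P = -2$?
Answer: $14$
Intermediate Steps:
$N{\left(g,J \right)} = 8$ ($N{\left(g,J \right)} = 3 + 5 = 8$)
$N{\left(-6,-5 \right)} + \left(8 \cdot 1 + P\right) = 8 + \left(8 \cdot 1 - 2\right) = 8 + \left(8 - 2\right) = 8 + 6 = 14$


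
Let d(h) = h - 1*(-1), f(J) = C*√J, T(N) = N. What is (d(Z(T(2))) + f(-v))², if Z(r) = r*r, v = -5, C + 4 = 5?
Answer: (5 + √5)² ≈ 52.361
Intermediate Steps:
C = 1 (C = -4 + 5 = 1)
Z(r) = r²
f(J) = √J (f(J) = 1*√J = √J)
d(h) = 1 + h (d(h) = h + 1 = 1 + h)
(d(Z(T(2))) + f(-v))² = ((1 + 2²) + √(-1*(-5)))² = ((1 + 4) + √5)² = (5 + √5)²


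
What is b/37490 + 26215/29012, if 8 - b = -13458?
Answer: 686737971/543829940 ≈ 1.2628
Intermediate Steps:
b = 13466 (b = 8 - 1*(-13458) = 8 + 13458 = 13466)
b/37490 + 26215/29012 = 13466/37490 + 26215/29012 = 13466*(1/37490) + 26215*(1/29012) = 6733/18745 + 26215/29012 = 686737971/543829940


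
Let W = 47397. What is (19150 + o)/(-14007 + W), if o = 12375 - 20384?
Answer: 11141/33390 ≈ 0.33366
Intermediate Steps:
o = -8009
(19150 + o)/(-14007 + W) = (19150 - 8009)/(-14007 + 47397) = 11141/33390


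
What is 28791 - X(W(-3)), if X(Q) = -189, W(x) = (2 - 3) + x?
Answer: 28980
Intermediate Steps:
W(x) = -1 + x
28791 - X(W(-3)) = 28791 - 1*(-189) = 28791 + 189 = 28980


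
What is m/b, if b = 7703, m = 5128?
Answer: 5128/7703 ≈ 0.66571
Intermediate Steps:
m/b = 5128/7703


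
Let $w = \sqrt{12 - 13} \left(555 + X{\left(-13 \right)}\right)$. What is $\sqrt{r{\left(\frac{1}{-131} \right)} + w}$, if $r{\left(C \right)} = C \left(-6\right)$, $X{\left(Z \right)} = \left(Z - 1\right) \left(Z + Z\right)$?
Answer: $\frac{\sqrt{786 + 15770959 i}}{131} \approx 21.436 + 21.435 i$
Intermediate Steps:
$X{\left(Z \right)} = 2 Z \left(-1 + Z\right)$ ($X{\left(Z \right)} = \left(-1 + Z\right) 2 Z = 2 Z \left(-1 + Z\right)$)
$r{\left(C \right)} = - 6 C$
$w = 919 i$ ($w = \sqrt{12 - 13} \left(555 + 2 \left(-13\right) \left(-1 - 13\right)\right) = \sqrt{-1} \left(555 + 2 \left(-13\right) \left(-14\right)\right) = i \left(555 + 364\right) = i 919 = 919 i \approx 919.0 i$)
$\sqrt{r{\left(\frac{1}{-131} \right)} + w} = \sqrt{- \frac{6}{-131} + 919 i} = \sqrt{\left(-6\right) \left(- \frac{1}{131}\right) + 919 i} = \sqrt{\frac{6}{131} + 919 i}$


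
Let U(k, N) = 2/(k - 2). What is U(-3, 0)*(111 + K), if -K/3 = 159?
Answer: 732/5 ≈ 146.40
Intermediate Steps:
K = -477 (K = -3*159 = -477)
U(k, N) = 2/(-2 + k)
U(-3, 0)*(111 + K) = (2/(-2 - 3))*(111 - 477) = (2/(-5))*(-366) = (2*(-⅕))*(-366) = -⅖*(-366) = 732/5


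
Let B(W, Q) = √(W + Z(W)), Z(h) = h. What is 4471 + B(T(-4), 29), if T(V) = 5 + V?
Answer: 4471 + √2 ≈ 4472.4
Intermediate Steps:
B(W, Q) = √2*√W (B(W, Q) = √(W + W) = √(2*W) = √2*√W)
4471 + B(T(-4), 29) = 4471 + √2*√(5 - 4) = 4471 + √2*√1 = 4471 + √2*1 = 4471 + √2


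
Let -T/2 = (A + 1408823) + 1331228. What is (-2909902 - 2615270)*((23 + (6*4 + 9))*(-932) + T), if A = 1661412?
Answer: 48926050030296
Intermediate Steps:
T = -8802926 (T = -2*((1661412 + 1408823) + 1331228) = -2*(3070235 + 1331228) = -2*4401463 = -8802926)
(-2909902 - 2615270)*((23 + (6*4 + 9))*(-932) + T) = (-2909902 - 2615270)*((23 + (6*4 + 9))*(-932) - 8802926) = -5525172*((23 + (24 + 9))*(-932) - 8802926) = -5525172*((23 + 33)*(-932) - 8802926) = -5525172*(56*(-932) - 8802926) = -5525172*(-52192 - 8802926) = -5525172*(-8855118) = 48926050030296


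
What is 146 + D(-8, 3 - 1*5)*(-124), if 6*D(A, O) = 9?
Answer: -40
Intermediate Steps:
D(A, O) = 3/2 (D(A, O) = (1/6)*9 = 3/2)
146 + D(-8, 3 - 1*5)*(-124) = 146 + (3/2)*(-124) = 146 - 186 = -40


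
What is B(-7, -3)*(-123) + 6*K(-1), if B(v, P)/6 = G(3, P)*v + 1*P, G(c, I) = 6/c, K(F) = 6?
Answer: 12582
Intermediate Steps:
B(v, P) = 6*P + 12*v (B(v, P) = 6*((6/3)*v + 1*P) = 6*((6*(1/3))*v + P) = 6*(2*v + P) = 6*(P + 2*v) = 6*P + 12*v)
B(-7, -3)*(-123) + 6*K(-1) = (6*(-3) + 12*(-7))*(-123) + 6*6 = (-18 - 84)*(-123) + 36 = -102*(-123) + 36 = 12546 + 36 = 12582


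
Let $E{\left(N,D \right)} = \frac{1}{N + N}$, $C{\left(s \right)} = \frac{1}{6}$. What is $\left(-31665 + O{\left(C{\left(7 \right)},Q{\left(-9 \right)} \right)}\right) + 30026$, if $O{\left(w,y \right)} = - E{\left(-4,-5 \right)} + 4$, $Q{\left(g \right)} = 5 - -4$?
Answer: $- \frac{13079}{8} \approx -1634.9$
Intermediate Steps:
$C{\left(s \right)} = \frac{1}{6}$
$Q{\left(g \right)} = 9$ ($Q{\left(g \right)} = 5 + 4 = 9$)
$E{\left(N,D \right)} = \frac{1}{2 N}$
$O{\left(w,y \right)} = \frac{33}{8}$ ($O{\left(w,y \right)} = - \frac{1}{2 \left(-4\right)} + 4 = - \frac{-1}{2 \cdot 4} + 4 = \left(-1\right) \left(- \frac{1}{8}\right) + 4 = \frac{1}{8} + 4 = \frac{33}{8}$)
$\left(-31665 + O{\left(C{\left(7 \right)},Q{\left(-9 \right)} \right)}\right) + 30026 = \left(-31665 + \frac{33}{8}\right) + 30026 = - \frac{253287}{8} + 30026 = - \frac{13079}{8}$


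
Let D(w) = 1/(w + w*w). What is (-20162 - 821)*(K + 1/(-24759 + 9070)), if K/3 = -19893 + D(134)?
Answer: 118468173411139393/94604670 ≈ 1.2522e+9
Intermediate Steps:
D(w) = 1/(w + w²)
K = -359864369/6030 (K = 3*(-19893 + 1/(134*(1 + 134))) = 3*(-19893 + (1/134)/135) = 3*(-19893 + (1/134)*(1/135)) = 3*(-19893 + 1/18090) = 3*(-359864369/18090) = -359864369/6030 ≈ -59679.)
(-20162 - 821)*(K + 1/(-24759 + 9070)) = (-20162 - 821)*(-359864369/6030 + 1/(-24759 + 9070)) = -20983*(-359864369/6030 + 1/(-15689)) = -20983*(-359864369/6030 - 1/15689) = -20983*(-5645912091271/94604670) = 118468173411139393/94604670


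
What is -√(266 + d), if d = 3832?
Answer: -√4098 ≈ -64.016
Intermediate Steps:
-√(266 + d) = -√(266 + 3832) = -√4098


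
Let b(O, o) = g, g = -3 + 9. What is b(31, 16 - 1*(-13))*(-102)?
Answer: -612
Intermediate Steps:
g = 6
b(O, o) = 6
b(31, 16 - 1*(-13))*(-102) = 6*(-102) = -612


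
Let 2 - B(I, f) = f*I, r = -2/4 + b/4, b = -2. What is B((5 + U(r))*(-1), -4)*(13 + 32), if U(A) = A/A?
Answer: -990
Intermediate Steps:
r = -1 (r = -2/4 - 2/4 = -2*¼ - 2*¼ = -½ - ½ = -1)
U(A) = 1
B(I, f) = 2 - I*f (B(I, f) = 2 - f*I = 2 - I*f)
B((5 + U(r))*(-1), -4)*(13 + 32) = (2 - 1*(5 + 1)*(-1)*(-4))*(13 + 32) = (2 - 1*6*(-1)*(-4))*45 = (2 - 1*(-6)*(-4))*45 = (2 - 24)*45 = -22*45 = -990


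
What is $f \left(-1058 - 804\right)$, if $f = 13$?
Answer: $-24206$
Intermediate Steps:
$f \left(-1058 - 804\right) = 13 \left(-1058 - 804\right) = 13 \left(-1862\right) = -24206$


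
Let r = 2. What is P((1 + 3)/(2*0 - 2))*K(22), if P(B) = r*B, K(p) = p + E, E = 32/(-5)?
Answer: -312/5 ≈ -62.400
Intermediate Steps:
E = -32/5 (E = 32*(-⅕) = -32/5 ≈ -6.4000)
K(p) = -32/5 + p (K(p) = p - 32/5 = -32/5 + p)
P(B) = 2*B
P((1 + 3)/(2*0 - 2))*K(22) = (2*((1 + 3)/(2*0 - 2)))*(-32/5 + 22) = (2*(4/(0 - 2)))*(78/5) = (2*(4/(-2)))*(78/5) = (2*(4*(-½)))*(78/5) = (2*(-2))*(78/5) = -4*78/5 = -312/5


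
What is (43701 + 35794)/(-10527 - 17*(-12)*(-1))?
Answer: -79495/10731 ≈ -7.4080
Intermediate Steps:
(43701 + 35794)/(-10527 - 17*(-12)*(-1)) = 79495/(-10527 + 204*(-1)) = 79495/(-10527 - 204) = 79495/(-10731) = 79495*(-1/10731) = -79495/10731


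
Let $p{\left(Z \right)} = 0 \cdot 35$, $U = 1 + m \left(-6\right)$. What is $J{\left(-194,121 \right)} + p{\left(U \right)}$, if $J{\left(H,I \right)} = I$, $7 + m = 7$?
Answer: $121$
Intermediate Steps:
$m = 0$ ($m = -7 + 7 = 0$)
$U = 1$ ($U = 1 + 0 \left(-6\right) = 1 + 0 = 1$)
$p{\left(Z \right)} = 0$
$J{\left(-194,121 \right)} + p{\left(U \right)} = 121 + 0 = 121$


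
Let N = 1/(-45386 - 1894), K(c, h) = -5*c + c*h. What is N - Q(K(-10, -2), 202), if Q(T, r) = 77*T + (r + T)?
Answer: -267699361/47280 ≈ -5662.0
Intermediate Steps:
Q(T, r) = r + 78*T (Q(T, r) = 77*T + (T + r) = r + 78*T)
N = -1/47280 (N = 1/(-47280) = -1/47280 ≈ -2.1151e-5)
N - Q(K(-10, -2), 202) = -1/47280 - (202 + 78*(-10*(-5 - 2))) = -1/47280 - (202 + 78*(-10*(-7))) = -1/47280 - (202 + 78*70) = -1/47280 - (202 + 5460) = -1/47280 - 1*5662 = -1/47280 - 5662 = -267699361/47280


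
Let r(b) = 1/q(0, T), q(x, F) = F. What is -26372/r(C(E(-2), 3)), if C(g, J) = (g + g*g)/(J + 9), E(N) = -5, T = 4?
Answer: -105488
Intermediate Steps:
C(g, J) = (g + g²)/(9 + J)
r(b) = ¼ (r(b) = 1/4 = ¼)
-26372/r(C(E(-2), 3)) = -26372/¼ = -26372*4 = -105488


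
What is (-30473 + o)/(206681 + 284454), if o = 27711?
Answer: -2762/491135 ≈ -0.0056237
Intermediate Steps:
(-30473 + o)/(206681 + 284454) = (-30473 + 27711)/(206681 + 284454) = -2762/491135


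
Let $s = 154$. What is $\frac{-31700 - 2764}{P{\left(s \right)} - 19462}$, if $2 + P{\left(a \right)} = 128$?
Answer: $\frac{4308}{2417} \approx 1.7824$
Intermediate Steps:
$P{\left(a \right)} = 126$ ($P{\left(a \right)} = -2 + 128 = 126$)
$\frac{-31700 - 2764}{P{\left(s \right)} - 19462} = \frac{-31700 - 2764}{126 - 19462} = - \frac{34464}{-19336} = \left(-34464\right) \left(- \frac{1}{19336}\right) = \frac{4308}{2417}$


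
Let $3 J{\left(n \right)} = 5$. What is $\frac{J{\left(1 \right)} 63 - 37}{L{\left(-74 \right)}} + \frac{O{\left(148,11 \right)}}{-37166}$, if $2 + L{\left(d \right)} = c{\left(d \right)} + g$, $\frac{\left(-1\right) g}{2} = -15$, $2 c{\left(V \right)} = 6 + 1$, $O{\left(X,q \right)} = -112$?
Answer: $\frac{2530816}{1170729} \approx 2.1617$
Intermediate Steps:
$c{\left(V \right)} = \frac{7}{2}$ ($c{\left(V \right)} = \frac{6 + 1}{2} = \frac{1}{2} \cdot 7 = \frac{7}{2}$)
$J{\left(n \right)} = \frac{5}{3}$ ($J{\left(n \right)} = \frac{1}{3} \cdot 5 = \frac{5}{3}$)
$g = 30$ ($g = \left(-2\right) \left(-15\right) = 30$)
$L{\left(d \right)} = \frac{63}{2}$ ($L{\left(d \right)} = -2 + \left(\frac{7}{2} + 30\right) = -2 + \frac{67}{2} = \frac{63}{2}$)
$\frac{J{\left(1 \right)} 63 - 37}{L{\left(-74 \right)}} + \frac{O{\left(148,11 \right)}}{-37166} = \frac{\frac{5}{3} \cdot 63 - 37}{\frac{63}{2}} - \frac{112}{-37166} = \left(105 - 37\right) \frac{2}{63} - - \frac{56}{18583} = 68 \cdot \frac{2}{63} + \frac{56}{18583} = \frac{136}{63} + \frac{56}{18583} = \frac{2530816}{1170729}$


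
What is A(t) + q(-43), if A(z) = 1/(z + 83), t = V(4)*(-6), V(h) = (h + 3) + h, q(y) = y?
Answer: -730/17 ≈ -42.941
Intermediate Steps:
V(h) = 3 + 2*h (V(h) = (3 + h) + h = 3 + 2*h)
t = -66 (t = (3 + 2*4)*(-6) = (3 + 8)*(-6) = 11*(-6) = -66)
A(z) = 1/(83 + z)
A(t) + q(-43) = 1/(83 - 66) - 43 = 1/17 - 43 = -730/17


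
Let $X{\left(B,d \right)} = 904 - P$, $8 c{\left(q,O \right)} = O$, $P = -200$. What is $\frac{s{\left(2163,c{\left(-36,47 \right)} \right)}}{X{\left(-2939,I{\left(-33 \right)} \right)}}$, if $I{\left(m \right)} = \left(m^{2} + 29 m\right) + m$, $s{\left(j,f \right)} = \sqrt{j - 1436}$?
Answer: $\frac{\sqrt{727}}{1104} \approx 0.024423$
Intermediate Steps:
$c{\left(q,O \right)} = \frac{O}{8}$
$s{\left(j,f \right)} = \sqrt{-1436 + j}$
$I{\left(m \right)} = m^{2} + 30 m$
$X{\left(B,d \right)} = 1104$ ($X{\left(B,d \right)} = 904 - -200 = 904 + 200 = 1104$)
$\frac{s{\left(2163,c{\left(-36,47 \right)} \right)}}{X{\left(-2939,I{\left(-33 \right)} \right)}} = \frac{\sqrt{-1436 + 2163}}{1104} = \sqrt{727} \cdot \frac{1}{1104} = \frac{\sqrt{727}}{1104}$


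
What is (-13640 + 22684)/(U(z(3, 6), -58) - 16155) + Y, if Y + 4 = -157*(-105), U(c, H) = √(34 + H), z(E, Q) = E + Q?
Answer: 1433710668583/86994683 - 18088*I*√6/260984049 ≈ 16480.0 - 0.00016977*I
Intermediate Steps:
Y = 16481 (Y = -4 - 157*(-105) = -4 + 16485 = 16481)
(-13640 + 22684)/(U(z(3, 6), -58) - 16155) + Y = (-13640 + 22684)/(√(34 - 58) - 16155) + 16481 = 9044/(√(-24) - 16155) + 16481 = 9044/(2*I*√6 - 16155) + 16481 = 9044/(-16155 + 2*I*√6) + 16481 = 16481 + 9044/(-16155 + 2*I*√6)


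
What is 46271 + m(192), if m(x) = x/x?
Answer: 46272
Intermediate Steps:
m(x) = 1
46271 + m(192) = 46271 + 1 = 46272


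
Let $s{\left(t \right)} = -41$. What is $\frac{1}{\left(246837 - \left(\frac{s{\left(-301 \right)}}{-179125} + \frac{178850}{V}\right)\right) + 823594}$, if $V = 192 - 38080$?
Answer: $\frac{3393344000}{3632356628740421} \approx 9.342 \cdot 10^{-7}$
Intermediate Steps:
$V = -37888$ ($V = 192 - 38080 = -37888$)
$\frac{1}{\left(246837 - \left(\frac{s{\left(-301 \right)}}{-179125} + \frac{178850}{V}\right)\right) + 823594} = \frac{1}{\left(246837 - \left(- \frac{41}{-179125} + \frac{178850}{-37888}\right)\right) + 823594} = \frac{1}{\left(246837 - \left(\left(-41\right) \left(- \frac{1}{179125}\right) + 178850 \left(- \frac{1}{37888}\right)\right)\right) + 823594} = \frac{1}{\left(246837 - \left(\frac{41}{179125} - \frac{89425}{18944}\right)\right) + 823594} = \frac{1}{\left(246837 - - \frac{16017476421}{3393344000}\right) + 823594} = \frac{1}{\left(246837 + \frac{16017476421}{3393344000}\right) + 823594} = \frac{1}{\frac{837618870404421}{3393344000} + 823594} = \frac{1}{\frac{3632356628740421}{3393344000}} = \frac{3393344000}{3632356628740421}$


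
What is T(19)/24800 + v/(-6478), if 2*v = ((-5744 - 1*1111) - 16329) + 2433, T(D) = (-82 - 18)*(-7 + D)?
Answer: 623847/401636 ≈ 1.5533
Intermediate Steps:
T(D) = 700 - 100*D (T(D) = -100*(-7 + D) = 700 - 100*D)
v = -20751/2 (v = (((-5744 - 1*1111) - 16329) + 2433)/2 = (((-5744 - 1111) - 16329) + 2433)/2 = ((-6855 - 16329) + 2433)/2 = (-23184 + 2433)/2 = (½)*(-20751) = -20751/2 ≈ -10376.)
T(19)/24800 + v/(-6478) = (700 - 100*19)/24800 - 20751/2/(-6478) = (700 - 1900)*(1/24800) - 20751/2*(-1/6478) = -1200*1/24800 + 20751/12956 = -3/62 + 20751/12956 = 623847/401636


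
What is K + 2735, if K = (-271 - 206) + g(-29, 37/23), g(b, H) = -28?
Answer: 2230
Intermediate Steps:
K = -505 (K = (-271 - 206) - 28 = -477 - 28 = -505)
K + 2735 = -505 + 2735 = 2230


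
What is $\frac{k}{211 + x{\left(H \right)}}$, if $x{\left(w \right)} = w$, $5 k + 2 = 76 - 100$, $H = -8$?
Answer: $- \frac{26}{1015} \approx -0.025616$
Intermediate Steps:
$k = - \frac{26}{5}$ ($k = - \frac{2}{5} + \frac{76 - 100}{5} = - \frac{2}{5} + \frac{1}{5} \left(-24\right) = - \frac{2}{5} - \frac{24}{5} = - \frac{26}{5} \approx -5.2$)
$\frac{k}{211 + x{\left(H \right)}} = - \frac{26}{5 \left(211 - 8\right)} = - \frac{26}{5 \cdot 203} = \left(- \frac{26}{5}\right) \frac{1}{203} = - \frac{26}{1015}$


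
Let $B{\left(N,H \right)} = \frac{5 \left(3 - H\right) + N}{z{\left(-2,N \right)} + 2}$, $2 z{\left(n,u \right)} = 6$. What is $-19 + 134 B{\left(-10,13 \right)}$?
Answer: $-1627$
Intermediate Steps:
$z{\left(n,u \right)} = 3$ ($z{\left(n,u \right)} = \frac{1}{2} \cdot 6 = 3$)
$B{\left(N,H \right)} = 3 - H + \frac{N}{5}$ ($B{\left(N,H \right)} = \frac{5 \left(3 - H\right) + N}{3 + 2} = \frac{\left(15 - 5 H\right) + N}{5} = \left(15 + N - 5 H\right) \frac{1}{5} = 3 - H + \frac{N}{5}$)
$-19 + 134 B{\left(-10,13 \right)} = -19 + 134 \left(3 - 13 + \frac{1}{5} \left(-10\right)\right) = -19 + 134 \left(3 - 13 - 2\right) = -19 + 134 \left(-12\right) = -19 - 1608 = -1627$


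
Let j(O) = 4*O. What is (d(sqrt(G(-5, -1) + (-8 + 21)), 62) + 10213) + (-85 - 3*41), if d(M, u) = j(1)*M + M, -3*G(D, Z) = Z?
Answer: 10005 + 10*sqrt(30)/3 ≈ 10023.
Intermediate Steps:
G(D, Z) = -Z/3
d(M, u) = 5*M (d(M, u) = (4*1)*M + M = 4*M + M = 5*M)
(d(sqrt(G(-5, -1) + (-8 + 21)), 62) + 10213) + (-85 - 3*41) = (5*sqrt(-1/3*(-1) + (-8 + 21)) + 10213) + (-85 - 3*41) = (5*sqrt(1/3 + 13) + 10213) + (-85 - 123) = (5*sqrt(40/3) + 10213) - 208 = (5*(2*sqrt(30)/3) + 10213) - 208 = (10*sqrt(30)/3 + 10213) - 208 = (10213 + 10*sqrt(30)/3) - 208 = 10005 + 10*sqrt(30)/3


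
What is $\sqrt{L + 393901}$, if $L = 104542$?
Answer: $\sqrt{498443} \approx 706.0$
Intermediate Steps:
$\sqrt{L + 393901} = \sqrt{104542 + 393901} = \sqrt{498443}$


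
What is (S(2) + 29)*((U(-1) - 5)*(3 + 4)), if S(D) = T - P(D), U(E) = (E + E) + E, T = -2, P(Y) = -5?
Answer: -1792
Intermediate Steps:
U(E) = 3*E (U(E) = 2*E + E = 3*E)
S(D) = 3 (S(D) = -2 - 1*(-5) = -2 + 5 = 3)
(S(2) + 29)*((U(-1) - 5)*(3 + 4)) = (3 + 29)*((3*(-1) - 5)*(3 + 4)) = 32*((-3 - 5)*7) = 32*(-8*7) = 32*(-56) = -1792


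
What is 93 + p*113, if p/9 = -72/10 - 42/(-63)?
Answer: -32757/5 ≈ -6551.4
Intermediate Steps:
p = -294/5 (p = 9*(-72/10 - 42/(-63)) = 9*(-72*⅒ - 42*(-1/63)) = 9*(-36/5 + ⅔) = 9*(-98/15) = -294/5 ≈ -58.800)
93 + p*113 = 93 - 294/5*113 = 93 - 33222/5 = -32757/5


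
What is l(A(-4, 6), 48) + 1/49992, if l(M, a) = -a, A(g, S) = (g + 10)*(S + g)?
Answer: -2399615/49992 ≈ -48.000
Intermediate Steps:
A(g, S) = (10 + g)*(S + g)
l(A(-4, 6), 48) + 1/49992 = -1*48 + 1/49992 = -48 + 1/49992 = -2399615/49992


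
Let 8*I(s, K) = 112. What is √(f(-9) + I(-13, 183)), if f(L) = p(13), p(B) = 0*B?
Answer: √14 ≈ 3.7417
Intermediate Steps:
I(s, K) = 14 (I(s, K) = (⅛)*112 = 14)
p(B) = 0
f(L) = 0
√(f(-9) + I(-13, 183)) = √(0 + 14) = √14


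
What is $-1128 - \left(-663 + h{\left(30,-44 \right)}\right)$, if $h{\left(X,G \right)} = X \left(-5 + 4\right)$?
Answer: $-435$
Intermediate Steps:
$h{\left(X,G \right)} = - X$ ($h{\left(X,G \right)} = X \left(-1\right) = - X$)
$-1128 - \left(-663 + h{\left(30,-44 \right)}\right) = -1128 - \left(-663 - 30\right) = -1128 - -693 = -1128 + 693 = -435$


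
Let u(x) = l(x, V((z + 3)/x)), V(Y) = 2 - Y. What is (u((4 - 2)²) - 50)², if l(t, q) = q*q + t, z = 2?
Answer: 528529/256 ≈ 2064.6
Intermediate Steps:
l(t, q) = t + q² (l(t, q) = q² + t = t + q²)
u(x) = x + (2 - 5/x)² (u(x) = x + (2 - (2 + 3)/x)² = x + (2 - 5/x)²)
(u((4 - 2)²) - 50)² = (((4 - 2)² + (-5 + 2*(4 - 2)²)²/((4 - 2)²)²) - 50)² = ((2² + (-5 + 2*2²)²/(2²)²) - 50)² = ((4 + (-5 + 2*4)²/4²) - 50)² = ((4 + (-5 + 8)²/16) - 50)² = ((4 + (1/16)*3²) - 50)² = ((4 + (1/16)*9) - 50)² = ((4 + 9/16) - 50)² = (73/16 - 50)² = (-727/16)² = 528529/256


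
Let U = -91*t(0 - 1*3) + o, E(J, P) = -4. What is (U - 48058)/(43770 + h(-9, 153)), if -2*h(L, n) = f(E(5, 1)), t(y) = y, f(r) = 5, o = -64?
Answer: -95698/87535 ≈ -1.0933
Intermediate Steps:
h(L, n) = -5/2 (h(L, n) = -½*5 = -5/2)
U = 209 (U = -91*(0 - 1*3) - 64 = -91*(0 - 3) - 64 = -91*(-3) - 64 = 273 - 64 = 209)
(U - 48058)/(43770 + h(-9, 153)) = (209 - 48058)/(43770 - 5/2) = -47849/87535/2 = -47849*2/87535 = -95698/87535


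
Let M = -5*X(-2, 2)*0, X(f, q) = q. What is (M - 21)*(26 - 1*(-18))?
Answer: -924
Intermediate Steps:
M = 0 (M = -5*2*0 = -10*0 = 0)
(M - 21)*(26 - 1*(-18)) = (0 - 21)*(26 - 1*(-18)) = -21*(26 + 18) = -21*44 = -924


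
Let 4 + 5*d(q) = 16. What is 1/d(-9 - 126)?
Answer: 5/12 ≈ 0.41667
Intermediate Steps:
d(q) = 12/5 (d(q) = -4/5 + (1/5)*16 = -4/5 + 16/5 = 12/5)
1/d(-9 - 126) = 1/(12/5) = 5/12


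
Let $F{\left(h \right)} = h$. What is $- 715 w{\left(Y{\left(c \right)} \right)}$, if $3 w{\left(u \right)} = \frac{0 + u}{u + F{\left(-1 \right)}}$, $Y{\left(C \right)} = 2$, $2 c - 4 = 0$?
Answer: $- \frac{1430}{3} \approx -476.67$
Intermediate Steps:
$c = 2$ ($c = 2 + \frac{1}{2} \cdot 0 = 2 + 0 = 2$)
$w{\left(u \right)} = \frac{u}{3 \left(-1 + u\right)}$ ($w{\left(u \right)} = \frac{\left(0 + u\right) \frac{1}{u - 1}}{3} = \frac{u \frac{1}{-1 + u}}{3} = \frac{u}{3 \left(-1 + u\right)}$)
$- 715 w{\left(Y{\left(c \right)} \right)} = - 715 \cdot \frac{1}{3} \cdot 2 \frac{1}{-1 + 2} = - 715 \cdot \frac{1}{3} \cdot 2 \cdot 1^{-1} = - 715 \cdot \frac{1}{3} \cdot 2 \cdot 1 = \left(-715\right) \frac{2}{3} = - \frac{1430}{3}$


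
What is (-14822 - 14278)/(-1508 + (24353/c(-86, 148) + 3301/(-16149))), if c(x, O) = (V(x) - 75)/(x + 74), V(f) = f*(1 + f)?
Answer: 3399986236500/180934928519 ≈ 18.791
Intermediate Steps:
c(x, O) = (-75 + x*(1 + x))/(74 + x) (c(x, O) = (x*(1 + x) - 75)/(x + 74) = (-75 + x*(1 + x))/(74 + x))
(-14822 - 14278)/(-1508 + (24353/c(-86, 148) + 3301/(-16149))) = (-14822 - 14278)/(-1508 + (24353/(((-75 - 86*(1 - 86))/(74 - 86))) + 3301/(-16149))) = -29100/(-1508 + (24353/(((-75 - 86*(-85))/(-12))) + 3301*(-1/16149))) = -29100/(-1508 + (24353/((-(-75 + 7310)/12)) - 3301/16149)) = -29100/(-1508 + (24353/((-1/12*7235)) - 3301/16149)) = -29100/(-1508 + (24353/(-7235/12) - 3301/16149)) = -29100/(-1508 + (24353*(-12/7235) - 3301/16149)) = -29100/(-1508 + (-292236/7235 - 3301/16149)) = -29100/(-1508 - 4743201899/116838015) = -29100/(-180934928519/116838015) = -29100*(-116838015/180934928519) = 3399986236500/180934928519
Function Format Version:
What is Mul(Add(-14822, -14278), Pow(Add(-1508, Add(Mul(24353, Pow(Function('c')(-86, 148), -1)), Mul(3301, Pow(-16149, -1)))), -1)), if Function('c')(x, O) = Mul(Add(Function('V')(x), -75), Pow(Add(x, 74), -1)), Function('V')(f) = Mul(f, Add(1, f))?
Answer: Rational(3399986236500, 180934928519) ≈ 18.791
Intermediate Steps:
Function('c')(x, O) = Mul(Pow(Add(74, x), -1), Add(-75, Mul(x, Add(1, x)))) (Function('c')(x, O) = Mul(Add(Mul(x, Add(1, x)), -75), Pow(Add(x, 74), -1)) = Mul(Add(-75, Mul(x, Add(1, x))), Pow(Add(74, x), -1)) = Mul(Pow(Add(74, x), -1), Add(-75, Mul(x, Add(1, x)))))
Mul(Add(-14822, -14278), Pow(Add(-1508, Add(Mul(24353, Pow(Function('c')(-86, 148), -1)), Mul(3301, Pow(-16149, -1)))), -1)) = Mul(Add(-14822, -14278), Pow(Add(-1508, Add(Mul(24353, Pow(Mul(Pow(Add(74, -86), -1), Add(-75, Mul(-86, Add(1, -86)))), -1)), Mul(3301, Pow(-16149, -1)))), -1)) = Mul(-29100, Pow(Add(-1508, Add(Mul(24353, Pow(Mul(Pow(-12, -1), Add(-75, Mul(-86, -85))), -1)), Mul(3301, Rational(-1, 16149)))), -1)) = Mul(-29100, Pow(Add(-1508, Add(Mul(24353, Pow(Mul(Rational(-1, 12), Add(-75, 7310)), -1)), Rational(-3301, 16149))), -1)) = Mul(-29100, Pow(Add(-1508, Add(Mul(24353, Pow(Mul(Rational(-1, 12), 7235), -1)), Rational(-3301, 16149))), -1)) = Mul(-29100, Pow(Add(-1508, Add(Mul(24353, Pow(Rational(-7235, 12), -1)), Rational(-3301, 16149))), -1)) = Mul(-29100, Pow(Add(-1508, Add(Mul(24353, Rational(-12, 7235)), Rational(-3301, 16149))), -1)) = Mul(-29100, Pow(Add(-1508, Add(Rational(-292236, 7235), Rational(-3301, 16149))), -1)) = Mul(-29100, Pow(Add(-1508, Rational(-4743201899, 116838015)), -1)) = Mul(-29100, Pow(Rational(-180934928519, 116838015), -1)) = Mul(-29100, Rational(-116838015, 180934928519)) = Rational(3399986236500, 180934928519)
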